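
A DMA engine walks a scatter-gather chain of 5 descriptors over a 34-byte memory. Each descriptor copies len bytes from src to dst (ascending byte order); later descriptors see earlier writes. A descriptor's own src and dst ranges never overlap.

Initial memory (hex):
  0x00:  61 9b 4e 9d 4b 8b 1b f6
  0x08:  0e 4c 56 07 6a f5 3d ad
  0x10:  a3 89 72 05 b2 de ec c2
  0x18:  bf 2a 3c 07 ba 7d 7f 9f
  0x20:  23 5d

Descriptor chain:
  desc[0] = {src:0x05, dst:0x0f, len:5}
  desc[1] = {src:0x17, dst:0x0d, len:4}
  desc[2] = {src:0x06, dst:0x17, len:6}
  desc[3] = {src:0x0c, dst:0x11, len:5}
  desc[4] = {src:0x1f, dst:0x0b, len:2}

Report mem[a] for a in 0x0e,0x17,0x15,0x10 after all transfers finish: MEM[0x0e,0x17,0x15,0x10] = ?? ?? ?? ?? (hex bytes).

MEM[0x0e,0x17,0x15,0x10] = bf 1b 3c 3c

#0 dst[0x0f+5] := {0x8b,0x1b,0xf6,0x0e,0x4c}
#1 dst[0x0d+4] := {0xc2,0xbf,0x2a,0x3c}
#2 dst[0x17+6] := {0x1b,0xf6,0x0e,0x4c,0x56,0x07}
#3 dst[0x11+5] := {0x6a,0xc2,0xbf,0x2a,0x3c}
#4 dst[0x0b+2] := {0x9f,0x23}
query mem[0x0e]=0xbf, mem[0x17]=0x1b, mem[0x15]=0x3c, mem[0x10]=0x3c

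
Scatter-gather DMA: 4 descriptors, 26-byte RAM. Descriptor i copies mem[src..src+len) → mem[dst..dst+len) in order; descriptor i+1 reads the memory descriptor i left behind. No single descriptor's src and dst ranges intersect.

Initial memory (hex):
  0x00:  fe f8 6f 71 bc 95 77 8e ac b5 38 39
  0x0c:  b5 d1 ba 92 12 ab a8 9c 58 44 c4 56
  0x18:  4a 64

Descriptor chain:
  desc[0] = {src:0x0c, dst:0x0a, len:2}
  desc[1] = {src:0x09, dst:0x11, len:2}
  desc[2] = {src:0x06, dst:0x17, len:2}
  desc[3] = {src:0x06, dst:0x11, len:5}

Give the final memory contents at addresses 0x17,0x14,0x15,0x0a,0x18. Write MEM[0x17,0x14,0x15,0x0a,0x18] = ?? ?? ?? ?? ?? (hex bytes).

#0 dst[0x0a+2] := {0xb5,0xd1}
#1 dst[0x11+2] := {0xb5,0xb5}
#2 dst[0x17+2] := {0x77,0x8e}
#3 dst[0x11+5] := {0x77,0x8e,0xac,0xb5,0xb5}
query mem[0x17]=0x77, mem[0x14]=0xb5, mem[0x15]=0xb5, mem[0x0a]=0xb5, mem[0x18]=0x8e

MEM[0x17,0x14,0x15,0x0a,0x18] = 77 b5 b5 b5 8e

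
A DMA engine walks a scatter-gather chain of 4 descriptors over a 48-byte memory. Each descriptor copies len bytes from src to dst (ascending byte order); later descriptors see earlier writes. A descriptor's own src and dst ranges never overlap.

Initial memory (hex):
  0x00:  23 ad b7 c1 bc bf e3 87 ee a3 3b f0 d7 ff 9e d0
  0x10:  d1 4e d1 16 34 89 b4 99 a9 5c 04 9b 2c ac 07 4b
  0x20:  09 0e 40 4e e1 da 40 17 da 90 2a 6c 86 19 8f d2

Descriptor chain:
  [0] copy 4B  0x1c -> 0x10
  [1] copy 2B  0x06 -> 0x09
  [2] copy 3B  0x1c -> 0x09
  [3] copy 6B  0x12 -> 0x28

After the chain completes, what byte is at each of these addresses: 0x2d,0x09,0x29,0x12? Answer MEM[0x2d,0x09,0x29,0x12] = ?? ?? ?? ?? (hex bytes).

MEM[0x2d,0x09,0x29,0x12] = 99 2c 4b 07

#0 dst[0x10+4] := {0x2c,0xac,0x07,0x4b}
#1 dst[0x09+2] := {0xe3,0x87}
#2 dst[0x09+3] := {0x2c,0xac,0x07}
#3 dst[0x28+6] := {0x07,0x4b,0x34,0x89,0xb4,0x99}
query mem[0x2d]=0x99, mem[0x09]=0x2c, mem[0x29]=0x4b, mem[0x12]=0x07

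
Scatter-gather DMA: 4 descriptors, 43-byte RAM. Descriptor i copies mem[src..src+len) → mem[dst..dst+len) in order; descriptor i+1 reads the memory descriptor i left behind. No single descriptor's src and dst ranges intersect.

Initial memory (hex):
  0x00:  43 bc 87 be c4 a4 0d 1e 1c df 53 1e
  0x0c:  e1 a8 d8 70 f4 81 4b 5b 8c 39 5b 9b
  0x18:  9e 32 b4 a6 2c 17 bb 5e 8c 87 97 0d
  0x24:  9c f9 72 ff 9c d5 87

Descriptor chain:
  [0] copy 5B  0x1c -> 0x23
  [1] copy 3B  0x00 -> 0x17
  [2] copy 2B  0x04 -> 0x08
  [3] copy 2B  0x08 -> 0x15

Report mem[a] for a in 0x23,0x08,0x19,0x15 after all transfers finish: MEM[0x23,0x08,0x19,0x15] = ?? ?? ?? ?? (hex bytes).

MEM[0x23,0x08,0x19,0x15] = 2c c4 87 c4

  after D0: wrote 5B at 0x23 = 2c17bb5e8c
  after D1: wrote 3B at 0x17 = 43bc87
  after D2: wrote 2B at 0x08 = c4a4
  after D3: wrote 2B at 0x15 = c4a4
query mem[0x23]=0x2c, mem[0x08]=0xc4, mem[0x19]=0x87, mem[0x15]=0xc4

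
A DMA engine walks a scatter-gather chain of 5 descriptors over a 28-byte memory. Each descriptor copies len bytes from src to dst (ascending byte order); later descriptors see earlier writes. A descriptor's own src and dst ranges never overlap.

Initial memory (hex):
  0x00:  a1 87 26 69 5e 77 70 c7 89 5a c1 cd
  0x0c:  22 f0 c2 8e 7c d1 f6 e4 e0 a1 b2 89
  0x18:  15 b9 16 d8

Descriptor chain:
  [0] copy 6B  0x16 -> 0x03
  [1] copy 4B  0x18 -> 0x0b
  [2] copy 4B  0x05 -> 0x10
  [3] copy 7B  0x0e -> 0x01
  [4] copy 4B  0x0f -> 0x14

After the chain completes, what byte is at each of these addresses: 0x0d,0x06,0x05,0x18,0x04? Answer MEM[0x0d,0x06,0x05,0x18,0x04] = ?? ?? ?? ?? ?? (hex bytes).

#0 dst[0x03+6] := {0xb2,0x89,0x15,0xb9,0x16,0xd8}
#1 dst[0x0b+4] := {0x15,0xb9,0x16,0xd8}
#2 dst[0x10+4] := {0x15,0xb9,0x16,0xd8}
#3 dst[0x01+7] := {0xd8,0x8e,0x15,0xb9,0x16,0xd8,0xe0}
#4 dst[0x14+4] := {0x8e,0x15,0xb9,0x16}
query mem[0x0d]=0x16, mem[0x06]=0xd8, mem[0x05]=0x16, mem[0x18]=0x15, mem[0x04]=0xb9

MEM[0x0d,0x06,0x05,0x18,0x04] = 16 d8 16 15 b9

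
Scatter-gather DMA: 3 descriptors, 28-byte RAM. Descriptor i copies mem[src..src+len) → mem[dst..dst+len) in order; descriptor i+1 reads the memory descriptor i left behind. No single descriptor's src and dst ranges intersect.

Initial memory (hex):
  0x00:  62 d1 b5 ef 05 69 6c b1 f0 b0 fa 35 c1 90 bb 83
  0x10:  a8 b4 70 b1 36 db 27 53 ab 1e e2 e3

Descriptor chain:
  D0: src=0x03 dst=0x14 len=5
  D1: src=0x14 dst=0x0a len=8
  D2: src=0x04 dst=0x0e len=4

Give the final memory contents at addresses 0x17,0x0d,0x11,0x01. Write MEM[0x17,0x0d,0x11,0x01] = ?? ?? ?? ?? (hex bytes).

D0: mem[0x14..0x18] <- [ef 05 69 6c b1]
D1: mem[0x0a..0x11] <- [ef 05 69 6c b1 1e e2 e3]
D2: mem[0x0e..0x11] <- [05 69 6c b1]
query mem[0x17]=0x6c, mem[0x0d]=0x6c, mem[0x11]=0xb1, mem[0x01]=0xd1

MEM[0x17,0x0d,0x11,0x01] = 6c 6c b1 d1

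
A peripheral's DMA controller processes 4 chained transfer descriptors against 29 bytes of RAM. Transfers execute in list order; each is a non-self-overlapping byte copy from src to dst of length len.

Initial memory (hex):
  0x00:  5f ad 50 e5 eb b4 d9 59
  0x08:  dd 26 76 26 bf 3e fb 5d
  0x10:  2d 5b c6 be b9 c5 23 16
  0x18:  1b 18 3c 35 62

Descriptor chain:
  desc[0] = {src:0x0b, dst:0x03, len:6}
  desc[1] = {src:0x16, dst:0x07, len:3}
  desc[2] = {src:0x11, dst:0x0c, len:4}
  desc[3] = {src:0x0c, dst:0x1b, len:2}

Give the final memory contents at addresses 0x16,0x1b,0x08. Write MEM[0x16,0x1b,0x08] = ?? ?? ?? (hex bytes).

D0: mem[0x03..0x08] <- [26 bf 3e fb 5d 2d]
D1: mem[0x07..0x09] <- [23 16 1b]
D2: mem[0x0c..0x0f] <- [5b c6 be b9]
D3: mem[0x1b..0x1c] <- [5b c6]
query mem[0x16]=0x23, mem[0x1b]=0x5b, mem[0x08]=0x16

MEM[0x16,0x1b,0x08] = 23 5b 16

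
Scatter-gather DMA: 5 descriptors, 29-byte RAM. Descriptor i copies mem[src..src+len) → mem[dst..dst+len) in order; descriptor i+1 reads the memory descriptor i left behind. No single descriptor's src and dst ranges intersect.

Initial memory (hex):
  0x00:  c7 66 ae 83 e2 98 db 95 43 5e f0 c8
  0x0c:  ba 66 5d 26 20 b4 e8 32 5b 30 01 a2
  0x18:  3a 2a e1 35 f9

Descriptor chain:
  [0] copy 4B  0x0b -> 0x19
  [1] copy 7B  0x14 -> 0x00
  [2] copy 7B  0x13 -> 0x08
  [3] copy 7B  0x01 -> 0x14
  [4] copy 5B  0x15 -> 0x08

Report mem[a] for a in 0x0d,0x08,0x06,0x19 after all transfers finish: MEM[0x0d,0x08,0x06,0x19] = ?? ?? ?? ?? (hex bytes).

MEM[0x0d,0x08,0x06,0x19] = 3a 01 ba ba

#0 dst[0x19+4] := {0xc8,0xba,0x66,0x5d}
#1 dst[0x00+7] := {0x5b,0x30,0x01,0xa2,0x3a,0xc8,0xba}
#2 dst[0x08+7] := {0x32,0x5b,0x30,0x01,0xa2,0x3a,0xc8}
#3 dst[0x14+7] := {0x30,0x01,0xa2,0x3a,0xc8,0xba,0x95}
#4 dst[0x08+5] := {0x01,0xa2,0x3a,0xc8,0xba}
query mem[0x0d]=0x3a, mem[0x08]=0x01, mem[0x06]=0xba, mem[0x19]=0xba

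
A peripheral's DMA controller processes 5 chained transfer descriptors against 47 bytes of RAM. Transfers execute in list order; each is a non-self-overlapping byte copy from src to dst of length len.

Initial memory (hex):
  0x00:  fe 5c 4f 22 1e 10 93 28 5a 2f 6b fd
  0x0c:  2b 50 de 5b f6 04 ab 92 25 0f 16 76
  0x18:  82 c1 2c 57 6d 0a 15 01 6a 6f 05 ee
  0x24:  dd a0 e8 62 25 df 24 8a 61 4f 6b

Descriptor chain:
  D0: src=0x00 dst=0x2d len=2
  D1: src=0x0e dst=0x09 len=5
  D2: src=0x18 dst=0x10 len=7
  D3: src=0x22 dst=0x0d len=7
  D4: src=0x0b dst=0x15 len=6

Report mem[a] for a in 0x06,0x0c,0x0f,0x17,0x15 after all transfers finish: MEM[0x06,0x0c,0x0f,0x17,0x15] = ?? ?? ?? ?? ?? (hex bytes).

MEM[0x06,0x0c,0x0f,0x17,0x15] = 93 04 dd 05 f6

[0] 0x00->0x2d len=2 : fe 5c
[1] 0x0e->0x09 len=5 : de 5b f6 04 ab
[2] 0x18->0x10 len=7 : 82 c1 2c 57 6d 0a 15
[3] 0x22->0x0d len=7 : 05 ee dd a0 e8 62 25
[4] 0x0b->0x15 len=6 : f6 04 05 ee dd a0
query mem[0x06]=0x93, mem[0x0c]=0x04, mem[0x0f]=0xdd, mem[0x17]=0x05, mem[0x15]=0xf6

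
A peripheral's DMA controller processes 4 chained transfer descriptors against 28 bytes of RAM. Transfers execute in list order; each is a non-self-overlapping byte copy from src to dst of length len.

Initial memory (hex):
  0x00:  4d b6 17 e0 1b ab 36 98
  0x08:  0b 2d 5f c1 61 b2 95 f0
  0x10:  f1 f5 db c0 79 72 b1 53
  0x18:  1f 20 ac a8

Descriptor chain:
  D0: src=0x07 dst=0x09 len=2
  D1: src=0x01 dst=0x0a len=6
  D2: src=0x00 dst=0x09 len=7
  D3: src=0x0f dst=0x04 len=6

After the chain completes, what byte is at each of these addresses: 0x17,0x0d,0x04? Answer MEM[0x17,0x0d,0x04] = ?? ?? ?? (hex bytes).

[0] 0x07->0x09 len=2 : 98 0b
[1] 0x01->0x0a len=6 : b6 17 e0 1b ab 36
[2] 0x00->0x09 len=7 : 4d b6 17 e0 1b ab 36
[3] 0x0f->0x04 len=6 : 36 f1 f5 db c0 79
query mem[0x17]=0x53, mem[0x0d]=0x1b, mem[0x04]=0x36

MEM[0x17,0x0d,0x04] = 53 1b 36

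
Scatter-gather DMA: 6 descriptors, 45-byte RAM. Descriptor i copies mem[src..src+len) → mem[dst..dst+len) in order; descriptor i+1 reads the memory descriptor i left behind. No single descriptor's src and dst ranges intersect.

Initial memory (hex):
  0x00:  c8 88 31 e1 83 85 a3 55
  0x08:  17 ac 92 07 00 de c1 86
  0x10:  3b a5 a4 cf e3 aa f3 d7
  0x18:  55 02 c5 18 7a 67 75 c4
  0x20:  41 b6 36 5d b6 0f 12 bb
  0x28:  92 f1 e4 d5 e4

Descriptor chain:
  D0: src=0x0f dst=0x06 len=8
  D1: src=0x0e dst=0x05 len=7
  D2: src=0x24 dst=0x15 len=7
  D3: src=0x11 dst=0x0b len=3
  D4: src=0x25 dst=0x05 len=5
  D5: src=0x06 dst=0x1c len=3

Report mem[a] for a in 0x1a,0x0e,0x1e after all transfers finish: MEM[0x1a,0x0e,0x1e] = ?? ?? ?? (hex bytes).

MEM[0x1a,0x0e,0x1e] = f1 c1 92

  after D0: wrote 8B at 0x06 = 863ba5a4cfe3aaf3
  after D1: wrote 7B at 0x05 = c1863ba5a4cfe3
  after D2: wrote 7B at 0x15 = b60f12bb92f1e4
  after D3: wrote 3B at 0x0b = a5a4cf
  after D4: wrote 5B at 0x05 = 0f12bb92f1
  after D5: wrote 3B at 0x1c = 12bb92
query mem[0x1a]=0xf1, mem[0x0e]=0xc1, mem[0x1e]=0x92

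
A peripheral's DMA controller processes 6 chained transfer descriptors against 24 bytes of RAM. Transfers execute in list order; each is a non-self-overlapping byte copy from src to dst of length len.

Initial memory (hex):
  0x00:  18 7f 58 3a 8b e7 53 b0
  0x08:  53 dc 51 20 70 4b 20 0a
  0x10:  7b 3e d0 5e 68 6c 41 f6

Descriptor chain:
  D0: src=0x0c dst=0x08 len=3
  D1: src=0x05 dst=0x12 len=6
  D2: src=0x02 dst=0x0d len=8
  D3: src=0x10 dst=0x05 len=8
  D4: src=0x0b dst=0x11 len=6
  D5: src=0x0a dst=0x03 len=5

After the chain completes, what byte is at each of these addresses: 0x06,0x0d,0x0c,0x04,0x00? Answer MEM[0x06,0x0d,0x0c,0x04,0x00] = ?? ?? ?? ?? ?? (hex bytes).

MEM[0x06,0x0d,0x0c,0x04,0x00] = 58 58 20 4b 18

D0: mem[0x08..0x0a] <- [70 4b 20]
D1: mem[0x12..0x17] <- [e7 53 b0 70 4b 20]
D2: mem[0x0d..0x14] <- [58 3a 8b e7 53 b0 70 4b]
D3: mem[0x05..0x0c] <- [e7 53 b0 70 4b 70 4b 20]
D4: mem[0x11..0x16] <- [4b 20 58 3a 8b e7]
D5: mem[0x03..0x07] <- [70 4b 20 58 3a]
query mem[0x06]=0x58, mem[0x0d]=0x58, mem[0x0c]=0x20, mem[0x04]=0x4b, mem[0x00]=0x18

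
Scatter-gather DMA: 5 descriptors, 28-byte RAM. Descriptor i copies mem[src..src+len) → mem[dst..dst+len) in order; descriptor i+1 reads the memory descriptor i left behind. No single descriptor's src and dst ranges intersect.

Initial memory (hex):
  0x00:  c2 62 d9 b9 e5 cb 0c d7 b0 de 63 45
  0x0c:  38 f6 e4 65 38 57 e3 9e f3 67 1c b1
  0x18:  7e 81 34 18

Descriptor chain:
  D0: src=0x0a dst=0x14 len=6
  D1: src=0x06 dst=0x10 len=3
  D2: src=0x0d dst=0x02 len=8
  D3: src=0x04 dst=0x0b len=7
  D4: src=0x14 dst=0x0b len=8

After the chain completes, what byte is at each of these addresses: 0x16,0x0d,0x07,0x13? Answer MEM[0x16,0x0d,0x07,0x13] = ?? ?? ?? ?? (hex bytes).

MEM[0x16,0x0d,0x07,0x13] = 38 38 b0 9e

D0: mem[0x14..0x19] <- [63 45 38 f6 e4 65]
D1: mem[0x10..0x12] <- [0c d7 b0]
D2: mem[0x02..0x09] <- [f6 e4 65 0c d7 b0 9e 63]
D3: mem[0x0b..0x11] <- [65 0c d7 b0 9e 63 63]
D4: mem[0x0b..0x12] <- [63 45 38 f6 e4 65 34 18]
query mem[0x16]=0x38, mem[0x0d]=0x38, mem[0x07]=0xb0, mem[0x13]=0x9e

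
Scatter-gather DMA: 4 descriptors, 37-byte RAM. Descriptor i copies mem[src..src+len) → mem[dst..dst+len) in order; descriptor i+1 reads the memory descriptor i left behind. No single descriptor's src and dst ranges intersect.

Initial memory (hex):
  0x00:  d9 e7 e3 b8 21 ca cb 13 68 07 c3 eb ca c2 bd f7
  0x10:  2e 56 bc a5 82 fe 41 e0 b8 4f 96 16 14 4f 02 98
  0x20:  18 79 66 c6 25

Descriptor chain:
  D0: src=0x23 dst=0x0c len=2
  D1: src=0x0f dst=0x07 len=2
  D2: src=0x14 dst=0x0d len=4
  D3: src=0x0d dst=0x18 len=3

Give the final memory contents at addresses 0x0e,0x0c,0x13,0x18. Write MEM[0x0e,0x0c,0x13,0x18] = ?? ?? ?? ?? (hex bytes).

MEM[0x0e,0x0c,0x13,0x18] = fe c6 a5 82

#0 dst[0x0c+2] := {0xc6,0x25}
#1 dst[0x07+2] := {0xf7,0x2e}
#2 dst[0x0d+4] := {0x82,0xfe,0x41,0xe0}
#3 dst[0x18+3] := {0x82,0xfe,0x41}
query mem[0x0e]=0xfe, mem[0x0c]=0xc6, mem[0x13]=0xa5, mem[0x18]=0x82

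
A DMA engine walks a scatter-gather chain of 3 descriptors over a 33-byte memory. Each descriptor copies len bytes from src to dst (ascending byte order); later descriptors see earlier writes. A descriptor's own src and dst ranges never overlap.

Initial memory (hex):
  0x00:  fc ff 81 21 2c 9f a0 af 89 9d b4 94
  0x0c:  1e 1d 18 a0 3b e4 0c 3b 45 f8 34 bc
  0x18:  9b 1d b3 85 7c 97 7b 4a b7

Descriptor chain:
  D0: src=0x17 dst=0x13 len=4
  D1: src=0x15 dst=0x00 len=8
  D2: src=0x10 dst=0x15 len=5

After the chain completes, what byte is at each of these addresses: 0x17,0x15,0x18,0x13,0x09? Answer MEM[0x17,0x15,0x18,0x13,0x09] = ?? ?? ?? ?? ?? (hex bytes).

#0 dst[0x13+4] := {0xbc,0x9b,0x1d,0xb3}
#1 dst[0x00+8] := {0x1d,0xb3,0xbc,0x9b,0x1d,0xb3,0x85,0x7c}
#2 dst[0x15+5] := {0x3b,0xe4,0x0c,0xbc,0x9b}
query mem[0x17]=0x0c, mem[0x15]=0x3b, mem[0x18]=0xbc, mem[0x13]=0xbc, mem[0x09]=0x9d

MEM[0x17,0x15,0x18,0x13,0x09] = 0c 3b bc bc 9d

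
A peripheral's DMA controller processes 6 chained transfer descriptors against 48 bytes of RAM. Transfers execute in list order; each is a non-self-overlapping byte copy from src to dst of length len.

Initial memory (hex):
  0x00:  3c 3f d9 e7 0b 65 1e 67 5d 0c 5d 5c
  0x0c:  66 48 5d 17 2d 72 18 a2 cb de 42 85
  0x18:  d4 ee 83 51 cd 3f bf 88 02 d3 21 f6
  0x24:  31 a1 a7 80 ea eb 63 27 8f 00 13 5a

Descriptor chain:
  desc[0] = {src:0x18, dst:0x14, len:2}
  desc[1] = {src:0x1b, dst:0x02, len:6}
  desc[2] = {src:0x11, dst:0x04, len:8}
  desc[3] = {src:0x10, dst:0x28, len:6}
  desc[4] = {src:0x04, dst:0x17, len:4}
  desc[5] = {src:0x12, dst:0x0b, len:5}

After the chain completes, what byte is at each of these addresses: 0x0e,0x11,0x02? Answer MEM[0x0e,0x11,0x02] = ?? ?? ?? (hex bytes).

MEM[0x0e,0x11,0x02] = ee 72 51

#0 dst[0x14+2] := {0xd4,0xee}
#1 dst[0x02+6] := {0x51,0xcd,0x3f,0xbf,0x88,0x02}
#2 dst[0x04+8] := {0x72,0x18,0xa2,0xd4,0xee,0x42,0x85,0xd4}
#3 dst[0x28+6] := {0x2d,0x72,0x18,0xa2,0xd4,0xee}
#4 dst[0x17+4] := {0x72,0x18,0xa2,0xd4}
#5 dst[0x0b+5] := {0x18,0xa2,0xd4,0xee,0x42}
query mem[0x0e]=0xee, mem[0x11]=0x72, mem[0x02]=0x51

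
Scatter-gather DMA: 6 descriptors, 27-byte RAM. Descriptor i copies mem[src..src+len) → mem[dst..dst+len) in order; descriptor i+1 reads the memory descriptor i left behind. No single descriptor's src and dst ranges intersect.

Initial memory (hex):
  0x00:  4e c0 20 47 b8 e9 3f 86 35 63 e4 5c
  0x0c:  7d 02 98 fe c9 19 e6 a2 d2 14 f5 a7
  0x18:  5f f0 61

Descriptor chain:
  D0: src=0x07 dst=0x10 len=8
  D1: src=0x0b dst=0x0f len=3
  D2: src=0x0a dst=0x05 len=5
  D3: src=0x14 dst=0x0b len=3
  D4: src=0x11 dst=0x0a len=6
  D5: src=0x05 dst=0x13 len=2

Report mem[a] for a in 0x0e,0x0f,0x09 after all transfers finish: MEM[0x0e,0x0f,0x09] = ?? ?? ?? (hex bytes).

D0: mem[0x10..0x17] <- [86 35 63 e4 5c 7d 02 98]
D1: mem[0x0f..0x11] <- [5c 7d 02]
D2: mem[0x05..0x09] <- [e4 5c 7d 02 98]
D3: mem[0x0b..0x0d] <- [5c 7d 02]
D4: mem[0x0a..0x0f] <- [02 63 e4 5c 7d 02]
D5: mem[0x13..0x14] <- [e4 5c]
query mem[0x0e]=0x7d, mem[0x0f]=0x02, mem[0x09]=0x98

MEM[0x0e,0x0f,0x09] = 7d 02 98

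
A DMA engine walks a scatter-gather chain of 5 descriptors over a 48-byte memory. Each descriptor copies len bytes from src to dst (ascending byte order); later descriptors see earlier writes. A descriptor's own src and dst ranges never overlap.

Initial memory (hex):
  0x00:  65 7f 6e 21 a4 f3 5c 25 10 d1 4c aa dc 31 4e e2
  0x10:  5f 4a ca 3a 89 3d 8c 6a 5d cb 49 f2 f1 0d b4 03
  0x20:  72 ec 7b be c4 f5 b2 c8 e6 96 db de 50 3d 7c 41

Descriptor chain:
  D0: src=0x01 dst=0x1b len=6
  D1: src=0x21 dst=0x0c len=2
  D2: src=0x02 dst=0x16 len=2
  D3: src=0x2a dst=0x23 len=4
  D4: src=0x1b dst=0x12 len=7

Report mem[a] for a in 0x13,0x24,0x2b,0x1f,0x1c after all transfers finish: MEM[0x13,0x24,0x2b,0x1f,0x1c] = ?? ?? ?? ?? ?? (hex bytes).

MEM[0x13,0x24,0x2b,0x1f,0x1c] = 6e de de f3 6e

#0 dst[0x1b+6] := {0x7f,0x6e,0x21,0xa4,0xf3,0x5c}
#1 dst[0x0c+2] := {0xec,0x7b}
#2 dst[0x16+2] := {0x6e,0x21}
#3 dst[0x23+4] := {0xdb,0xde,0x50,0x3d}
#4 dst[0x12+7] := {0x7f,0x6e,0x21,0xa4,0xf3,0x5c,0xec}
query mem[0x13]=0x6e, mem[0x24]=0xde, mem[0x2b]=0xde, mem[0x1f]=0xf3, mem[0x1c]=0x6e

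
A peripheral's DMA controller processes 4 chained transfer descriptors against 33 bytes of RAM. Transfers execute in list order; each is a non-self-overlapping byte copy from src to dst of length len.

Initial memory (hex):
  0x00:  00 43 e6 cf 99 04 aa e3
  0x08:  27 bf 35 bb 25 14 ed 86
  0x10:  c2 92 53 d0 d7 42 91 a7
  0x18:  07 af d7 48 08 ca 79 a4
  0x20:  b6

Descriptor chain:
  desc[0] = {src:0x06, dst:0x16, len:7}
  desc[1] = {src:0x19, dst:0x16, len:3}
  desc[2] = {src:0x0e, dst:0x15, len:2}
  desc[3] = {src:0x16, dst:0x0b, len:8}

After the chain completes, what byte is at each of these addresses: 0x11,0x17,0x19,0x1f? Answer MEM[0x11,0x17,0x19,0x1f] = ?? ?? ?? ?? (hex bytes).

MEM[0x11,0x17,0x19,0x1f] = 25 35 bf a4

  after D0: wrote 7B at 0x16 = aae327bf35bb25
  after D1: wrote 3B at 0x16 = bf35bb
  after D2: wrote 2B at 0x15 = ed86
  after D3: wrote 8B at 0x0b = 8635bbbf35bb25ca
query mem[0x11]=0x25, mem[0x17]=0x35, mem[0x19]=0xbf, mem[0x1f]=0xa4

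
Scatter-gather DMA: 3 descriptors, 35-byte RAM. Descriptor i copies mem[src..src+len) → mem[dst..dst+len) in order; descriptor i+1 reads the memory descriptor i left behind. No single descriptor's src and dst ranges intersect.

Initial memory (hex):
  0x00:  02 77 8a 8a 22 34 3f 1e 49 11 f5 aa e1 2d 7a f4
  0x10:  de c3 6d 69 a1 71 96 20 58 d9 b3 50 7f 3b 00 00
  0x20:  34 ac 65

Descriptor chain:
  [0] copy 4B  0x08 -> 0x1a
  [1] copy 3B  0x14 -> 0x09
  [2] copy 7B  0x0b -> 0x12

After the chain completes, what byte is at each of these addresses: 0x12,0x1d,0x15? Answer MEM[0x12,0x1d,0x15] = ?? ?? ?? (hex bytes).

[0] 0x08->0x1a len=4 : 49 11 f5 aa
[1] 0x14->0x09 len=3 : a1 71 96
[2] 0x0b->0x12 len=7 : 96 e1 2d 7a f4 de c3
query mem[0x12]=0x96, mem[0x1d]=0xaa, mem[0x15]=0x7a

MEM[0x12,0x1d,0x15] = 96 aa 7a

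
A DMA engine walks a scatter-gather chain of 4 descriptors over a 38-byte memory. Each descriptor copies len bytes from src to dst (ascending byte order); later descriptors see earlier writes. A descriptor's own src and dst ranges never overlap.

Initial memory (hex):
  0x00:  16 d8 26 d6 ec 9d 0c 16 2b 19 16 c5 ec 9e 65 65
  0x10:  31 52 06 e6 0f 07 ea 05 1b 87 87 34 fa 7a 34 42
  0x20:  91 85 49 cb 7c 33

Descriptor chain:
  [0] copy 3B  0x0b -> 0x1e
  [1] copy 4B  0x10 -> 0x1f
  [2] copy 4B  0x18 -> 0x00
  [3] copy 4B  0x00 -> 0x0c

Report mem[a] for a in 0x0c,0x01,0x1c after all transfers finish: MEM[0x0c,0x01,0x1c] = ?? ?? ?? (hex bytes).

#0 dst[0x1e+3] := {0xc5,0xec,0x9e}
#1 dst[0x1f+4] := {0x31,0x52,0x06,0xe6}
#2 dst[0x00+4] := {0x1b,0x87,0x87,0x34}
#3 dst[0x0c+4] := {0x1b,0x87,0x87,0x34}
query mem[0x0c]=0x1b, mem[0x01]=0x87, mem[0x1c]=0xfa

MEM[0x0c,0x01,0x1c] = 1b 87 fa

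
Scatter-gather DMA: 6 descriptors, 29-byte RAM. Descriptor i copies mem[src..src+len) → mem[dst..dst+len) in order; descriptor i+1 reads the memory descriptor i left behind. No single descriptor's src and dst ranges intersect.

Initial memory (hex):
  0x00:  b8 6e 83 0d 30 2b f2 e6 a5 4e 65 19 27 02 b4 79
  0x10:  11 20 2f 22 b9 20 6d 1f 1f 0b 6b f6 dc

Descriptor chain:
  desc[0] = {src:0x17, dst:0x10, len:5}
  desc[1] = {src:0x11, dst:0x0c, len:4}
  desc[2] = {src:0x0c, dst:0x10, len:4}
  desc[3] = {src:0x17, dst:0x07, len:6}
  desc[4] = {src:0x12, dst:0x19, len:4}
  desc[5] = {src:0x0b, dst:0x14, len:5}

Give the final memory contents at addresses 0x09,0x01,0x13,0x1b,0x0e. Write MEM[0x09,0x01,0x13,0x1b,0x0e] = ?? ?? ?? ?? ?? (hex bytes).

D0: mem[0x10..0x14] <- [1f 1f 0b 6b f6]
D1: mem[0x0c..0x0f] <- [1f 0b 6b f6]
D2: mem[0x10..0x13] <- [1f 0b 6b f6]
D3: mem[0x07..0x0c] <- [1f 1f 0b 6b f6 dc]
D4: mem[0x19..0x1c] <- [6b f6 f6 20]
D5: mem[0x14..0x18] <- [f6 dc 0b 6b f6]
query mem[0x09]=0x0b, mem[0x01]=0x6e, mem[0x13]=0xf6, mem[0x1b]=0xf6, mem[0x0e]=0x6b

MEM[0x09,0x01,0x13,0x1b,0x0e] = 0b 6e f6 f6 6b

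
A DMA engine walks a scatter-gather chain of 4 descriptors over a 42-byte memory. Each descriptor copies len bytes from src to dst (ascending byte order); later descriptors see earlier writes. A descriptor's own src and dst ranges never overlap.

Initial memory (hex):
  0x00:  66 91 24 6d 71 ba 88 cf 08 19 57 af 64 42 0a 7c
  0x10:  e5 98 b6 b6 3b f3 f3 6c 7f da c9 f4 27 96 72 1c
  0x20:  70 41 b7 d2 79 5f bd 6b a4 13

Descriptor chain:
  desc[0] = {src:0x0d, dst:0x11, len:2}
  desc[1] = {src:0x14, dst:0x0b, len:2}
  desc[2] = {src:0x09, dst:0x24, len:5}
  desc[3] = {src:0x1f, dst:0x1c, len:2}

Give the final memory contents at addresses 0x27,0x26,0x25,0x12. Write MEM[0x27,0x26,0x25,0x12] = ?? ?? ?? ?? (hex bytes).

MEM[0x27,0x26,0x25,0x12] = f3 3b 57 0a

D0: mem[0x11..0x12] <- [42 0a]
D1: mem[0x0b..0x0c] <- [3b f3]
D2: mem[0x24..0x28] <- [19 57 3b f3 42]
D3: mem[0x1c..0x1d] <- [1c 70]
query mem[0x27]=0xf3, mem[0x26]=0x3b, mem[0x25]=0x57, mem[0x12]=0x0a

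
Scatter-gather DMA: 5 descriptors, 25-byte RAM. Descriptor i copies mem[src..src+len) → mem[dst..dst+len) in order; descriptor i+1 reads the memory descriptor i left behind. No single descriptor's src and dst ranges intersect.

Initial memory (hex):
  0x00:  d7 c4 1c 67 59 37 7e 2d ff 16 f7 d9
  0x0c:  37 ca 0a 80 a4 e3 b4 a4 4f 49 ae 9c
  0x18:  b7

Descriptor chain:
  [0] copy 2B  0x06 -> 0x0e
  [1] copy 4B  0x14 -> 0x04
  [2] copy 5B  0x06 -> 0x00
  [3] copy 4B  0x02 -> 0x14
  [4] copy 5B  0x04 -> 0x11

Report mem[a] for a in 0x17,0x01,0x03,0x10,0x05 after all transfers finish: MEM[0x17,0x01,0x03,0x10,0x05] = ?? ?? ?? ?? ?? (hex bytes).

MEM[0x17,0x01,0x03,0x10,0x05] = 49 9c 16 a4 49

  after D0: wrote 2B at 0x0e = 7e2d
  after D1: wrote 4B at 0x04 = 4f49ae9c
  after D2: wrote 5B at 0x00 = ae9cff16f7
  after D3: wrote 4B at 0x14 = ff16f749
  after D4: wrote 5B at 0x11 = f749ae9cff
query mem[0x17]=0x49, mem[0x01]=0x9c, mem[0x03]=0x16, mem[0x10]=0xa4, mem[0x05]=0x49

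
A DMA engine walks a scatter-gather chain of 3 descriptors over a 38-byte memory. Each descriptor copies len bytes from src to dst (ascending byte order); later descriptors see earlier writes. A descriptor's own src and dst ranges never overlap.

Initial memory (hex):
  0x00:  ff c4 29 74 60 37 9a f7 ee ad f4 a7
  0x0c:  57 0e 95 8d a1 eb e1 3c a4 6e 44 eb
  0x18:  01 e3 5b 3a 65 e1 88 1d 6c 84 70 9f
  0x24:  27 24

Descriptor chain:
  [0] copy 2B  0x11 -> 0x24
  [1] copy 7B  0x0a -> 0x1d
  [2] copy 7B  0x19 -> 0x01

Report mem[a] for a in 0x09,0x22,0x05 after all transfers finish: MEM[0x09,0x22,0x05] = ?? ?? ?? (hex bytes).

MEM[0x09,0x22,0x05] = ad 8d f4

#0 dst[0x24+2] := {0xeb,0xe1}
#1 dst[0x1d+7] := {0xf4,0xa7,0x57,0x0e,0x95,0x8d,0xa1}
#2 dst[0x01+7] := {0xe3,0x5b,0x3a,0x65,0xf4,0xa7,0x57}
query mem[0x09]=0xad, mem[0x22]=0x8d, mem[0x05]=0xf4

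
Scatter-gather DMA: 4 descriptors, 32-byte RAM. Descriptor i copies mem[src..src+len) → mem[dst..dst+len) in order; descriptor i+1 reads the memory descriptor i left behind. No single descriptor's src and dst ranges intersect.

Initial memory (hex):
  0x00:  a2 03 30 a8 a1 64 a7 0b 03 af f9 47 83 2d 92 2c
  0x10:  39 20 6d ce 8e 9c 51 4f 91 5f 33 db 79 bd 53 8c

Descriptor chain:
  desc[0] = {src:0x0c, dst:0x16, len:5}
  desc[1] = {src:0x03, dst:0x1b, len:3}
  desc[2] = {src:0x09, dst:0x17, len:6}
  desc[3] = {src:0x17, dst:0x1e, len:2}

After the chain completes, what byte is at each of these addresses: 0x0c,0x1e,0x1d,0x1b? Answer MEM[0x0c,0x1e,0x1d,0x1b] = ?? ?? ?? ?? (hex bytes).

MEM[0x0c,0x1e,0x1d,0x1b] = 83 af 64 2d

#0 dst[0x16+5] := {0x83,0x2d,0x92,0x2c,0x39}
#1 dst[0x1b+3] := {0xa8,0xa1,0x64}
#2 dst[0x17+6] := {0xaf,0xf9,0x47,0x83,0x2d,0x92}
#3 dst[0x1e+2] := {0xaf,0xf9}
query mem[0x0c]=0x83, mem[0x1e]=0xaf, mem[0x1d]=0x64, mem[0x1b]=0x2d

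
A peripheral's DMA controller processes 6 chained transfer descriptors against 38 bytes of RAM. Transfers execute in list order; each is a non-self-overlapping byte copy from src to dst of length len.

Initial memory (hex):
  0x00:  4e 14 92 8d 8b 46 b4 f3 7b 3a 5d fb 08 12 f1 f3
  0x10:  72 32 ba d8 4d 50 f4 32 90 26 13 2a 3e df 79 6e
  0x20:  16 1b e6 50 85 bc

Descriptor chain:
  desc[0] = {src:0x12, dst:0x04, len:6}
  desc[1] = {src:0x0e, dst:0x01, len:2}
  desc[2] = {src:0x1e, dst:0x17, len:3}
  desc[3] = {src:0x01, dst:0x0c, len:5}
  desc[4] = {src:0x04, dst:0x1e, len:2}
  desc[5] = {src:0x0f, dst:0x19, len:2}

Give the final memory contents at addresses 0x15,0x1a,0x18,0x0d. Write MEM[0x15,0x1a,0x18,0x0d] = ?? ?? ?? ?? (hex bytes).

MEM[0x15,0x1a,0x18,0x0d] = 50 d8 6e f3

  after D0: wrote 6B at 0x04 = bad84d50f432
  after D1: wrote 2B at 0x01 = f1f3
  after D2: wrote 3B at 0x17 = 796e16
  after D3: wrote 5B at 0x0c = f1f38dbad8
  after D4: wrote 2B at 0x1e = bad8
  after D5: wrote 2B at 0x19 = bad8
query mem[0x15]=0x50, mem[0x1a]=0xd8, mem[0x18]=0x6e, mem[0x0d]=0xf3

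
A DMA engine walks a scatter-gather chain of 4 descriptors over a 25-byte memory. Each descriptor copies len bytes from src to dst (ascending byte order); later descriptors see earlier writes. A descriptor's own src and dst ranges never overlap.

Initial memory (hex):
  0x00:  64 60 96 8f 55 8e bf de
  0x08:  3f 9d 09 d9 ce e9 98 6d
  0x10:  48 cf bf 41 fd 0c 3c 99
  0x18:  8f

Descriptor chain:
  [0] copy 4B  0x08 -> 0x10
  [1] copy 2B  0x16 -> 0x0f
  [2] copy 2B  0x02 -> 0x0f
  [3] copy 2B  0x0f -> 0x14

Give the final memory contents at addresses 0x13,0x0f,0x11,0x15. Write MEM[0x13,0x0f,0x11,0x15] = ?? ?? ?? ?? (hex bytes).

#0 dst[0x10+4] := {0x3f,0x9d,0x09,0xd9}
#1 dst[0x0f+2] := {0x3c,0x99}
#2 dst[0x0f+2] := {0x96,0x8f}
#3 dst[0x14+2] := {0x96,0x8f}
query mem[0x13]=0xd9, mem[0x0f]=0x96, mem[0x11]=0x9d, mem[0x15]=0x8f

MEM[0x13,0x0f,0x11,0x15] = d9 96 9d 8f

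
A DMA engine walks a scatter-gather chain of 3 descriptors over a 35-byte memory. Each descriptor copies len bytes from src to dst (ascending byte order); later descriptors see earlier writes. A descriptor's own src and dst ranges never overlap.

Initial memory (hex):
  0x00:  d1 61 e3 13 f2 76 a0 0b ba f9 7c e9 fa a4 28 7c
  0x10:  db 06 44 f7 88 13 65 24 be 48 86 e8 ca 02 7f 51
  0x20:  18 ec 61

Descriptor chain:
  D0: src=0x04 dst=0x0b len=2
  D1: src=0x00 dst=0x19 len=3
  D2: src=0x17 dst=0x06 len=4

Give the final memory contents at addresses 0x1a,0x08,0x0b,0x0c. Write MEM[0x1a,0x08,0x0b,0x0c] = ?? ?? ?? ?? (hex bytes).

MEM[0x1a,0x08,0x0b,0x0c] = 61 d1 f2 76

#0 dst[0x0b+2] := {0xf2,0x76}
#1 dst[0x19+3] := {0xd1,0x61,0xe3}
#2 dst[0x06+4] := {0x24,0xbe,0xd1,0x61}
query mem[0x1a]=0x61, mem[0x08]=0xd1, mem[0x0b]=0xf2, mem[0x0c]=0x76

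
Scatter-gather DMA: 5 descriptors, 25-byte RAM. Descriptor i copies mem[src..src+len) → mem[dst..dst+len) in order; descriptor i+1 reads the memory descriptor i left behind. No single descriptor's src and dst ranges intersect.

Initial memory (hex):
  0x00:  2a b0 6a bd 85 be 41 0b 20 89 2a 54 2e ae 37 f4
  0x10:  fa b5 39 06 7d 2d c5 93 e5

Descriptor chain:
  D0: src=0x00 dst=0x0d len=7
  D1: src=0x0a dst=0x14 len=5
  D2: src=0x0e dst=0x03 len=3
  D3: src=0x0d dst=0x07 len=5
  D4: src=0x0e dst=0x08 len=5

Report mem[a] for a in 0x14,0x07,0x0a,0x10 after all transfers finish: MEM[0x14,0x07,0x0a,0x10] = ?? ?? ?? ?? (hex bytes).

MEM[0x14,0x07,0x0a,0x10] = 2a 2a bd bd

D0: mem[0x0d..0x13] <- [2a b0 6a bd 85 be 41]
D1: mem[0x14..0x18] <- [2a 54 2e 2a b0]
D2: mem[0x03..0x05] <- [b0 6a bd]
D3: mem[0x07..0x0b] <- [2a b0 6a bd 85]
D4: mem[0x08..0x0c] <- [b0 6a bd 85 be]
query mem[0x14]=0x2a, mem[0x07]=0x2a, mem[0x0a]=0xbd, mem[0x10]=0xbd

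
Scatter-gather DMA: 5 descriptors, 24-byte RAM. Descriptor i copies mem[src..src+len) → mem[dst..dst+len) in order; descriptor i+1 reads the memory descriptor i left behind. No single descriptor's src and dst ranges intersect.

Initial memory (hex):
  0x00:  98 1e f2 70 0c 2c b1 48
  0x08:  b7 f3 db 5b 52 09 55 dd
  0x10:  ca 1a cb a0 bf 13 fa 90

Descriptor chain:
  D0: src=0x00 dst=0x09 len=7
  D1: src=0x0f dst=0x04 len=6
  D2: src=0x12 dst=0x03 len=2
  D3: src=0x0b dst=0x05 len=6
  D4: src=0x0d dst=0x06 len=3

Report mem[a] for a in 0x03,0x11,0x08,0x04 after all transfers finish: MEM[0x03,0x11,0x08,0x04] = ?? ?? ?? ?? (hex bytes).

  after D0: wrote 7B at 0x09 = 981ef2700c2cb1
  after D1: wrote 6B at 0x04 = b1ca1acba0bf
  after D2: wrote 2B at 0x03 = cba0
  after D3: wrote 6B at 0x05 = f2700c2cb1ca
  after D4: wrote 3B at 0x06 = 0c2cb1
query mem[0x03]=0xcb, mem[0x11]=0x1a, mem[0x08]=0xb1, mem[0x04]=0xa0

MEM[0x03,0x11,0x08,0x04] = cb 1a b1 a0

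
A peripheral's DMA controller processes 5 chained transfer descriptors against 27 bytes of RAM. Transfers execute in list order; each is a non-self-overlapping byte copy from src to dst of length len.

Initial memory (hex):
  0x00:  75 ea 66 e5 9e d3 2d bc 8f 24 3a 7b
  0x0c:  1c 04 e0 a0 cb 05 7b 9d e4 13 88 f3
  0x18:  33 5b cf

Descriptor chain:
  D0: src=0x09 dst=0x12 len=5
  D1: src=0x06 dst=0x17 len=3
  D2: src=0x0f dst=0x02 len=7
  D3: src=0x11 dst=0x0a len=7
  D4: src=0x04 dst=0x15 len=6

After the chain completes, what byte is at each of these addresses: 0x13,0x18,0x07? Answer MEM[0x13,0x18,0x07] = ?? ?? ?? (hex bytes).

MEM[0x13,0x18,0x07] = 3a 7b 7b

#0 dst[0x12+5] := {0x24,0x3a,0x7b,0x1c,0x04}
#1 dst[0x17+3] := {0x2d,0xbc,0x8f}
#2 dst[0x02+7] := {0xa0,0xcb,0x05,0x24,0x3a,0x7b,0x1c}
#3 dst[0x0a+7] := {0x05,0x24,0x3a,0x7b,0x1c,0x04,0x2d}
#4 dst[0x15+6] := {0x05,0x24,0x3a,0x7b,0x1c,0x24}
query mem[0x13]=0x3a, mem[0x18]=0x7b, mem[0x07]=0x7b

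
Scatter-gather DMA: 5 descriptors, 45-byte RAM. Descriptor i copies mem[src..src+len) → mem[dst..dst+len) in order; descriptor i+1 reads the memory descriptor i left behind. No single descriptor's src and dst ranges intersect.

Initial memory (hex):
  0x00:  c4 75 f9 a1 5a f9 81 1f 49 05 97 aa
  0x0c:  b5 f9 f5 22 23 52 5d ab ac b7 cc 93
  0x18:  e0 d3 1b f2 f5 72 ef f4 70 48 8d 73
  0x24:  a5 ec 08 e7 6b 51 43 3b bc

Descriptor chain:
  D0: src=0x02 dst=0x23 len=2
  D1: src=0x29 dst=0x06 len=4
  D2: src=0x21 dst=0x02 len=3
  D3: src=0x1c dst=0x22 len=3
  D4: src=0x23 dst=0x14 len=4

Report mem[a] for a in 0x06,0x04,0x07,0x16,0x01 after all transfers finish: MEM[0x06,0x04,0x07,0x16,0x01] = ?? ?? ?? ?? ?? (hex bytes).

MEM[0x06,0x04,0x07,0x16,0x01] = 51 f9 43 ec 75

[0] 0x02->0x23 len=2 : f9 a1
[1] 0x29->0x06 len=4 : 51 43 3b bc
[2] 0x21->0x02 len=3 : 48 8d f9
[3] 0x1c->0x22 len=3 : f5 72 ef
[4] 0x23->0x14 len=4 : 72 ef ec 08
query mem[0x06]=0x51, mem[0x04]=0xf9, mem[0x07]=0x43, mem[0x16]=0xec, mem[0x01]=0x75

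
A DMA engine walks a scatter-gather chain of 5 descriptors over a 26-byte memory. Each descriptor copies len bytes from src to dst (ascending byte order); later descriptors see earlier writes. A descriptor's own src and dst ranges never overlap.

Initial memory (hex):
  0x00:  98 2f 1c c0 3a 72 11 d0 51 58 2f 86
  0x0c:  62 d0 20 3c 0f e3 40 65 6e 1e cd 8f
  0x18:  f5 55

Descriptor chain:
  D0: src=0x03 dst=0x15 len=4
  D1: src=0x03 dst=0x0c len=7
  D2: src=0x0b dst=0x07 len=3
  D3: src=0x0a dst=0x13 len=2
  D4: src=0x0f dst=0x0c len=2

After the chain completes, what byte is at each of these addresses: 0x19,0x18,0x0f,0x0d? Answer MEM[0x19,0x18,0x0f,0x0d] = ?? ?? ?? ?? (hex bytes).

#0 dst[0x15+4] := {0xc0,0x3a,0x72,0x11}
#1 dst[0x0c+7] := {0xc0,0x3a,0x72,0x11,0xd0,0x51,0x58}
#2 dst[0x07+3] := {0x86,0xc0,0x3a}
#3 dst[0x13+2] := {0x2f,0x86}
#4 dst[0x0c+2] := {0x11,0xd0}
query mem[0x19]=0x55, mem[0x18]=0x11, mem[0x0f]=0x11, mem[0x0d]=0xd0

MEM[0x19,0x18,0x0f,0x0d] = 55 11 11 d0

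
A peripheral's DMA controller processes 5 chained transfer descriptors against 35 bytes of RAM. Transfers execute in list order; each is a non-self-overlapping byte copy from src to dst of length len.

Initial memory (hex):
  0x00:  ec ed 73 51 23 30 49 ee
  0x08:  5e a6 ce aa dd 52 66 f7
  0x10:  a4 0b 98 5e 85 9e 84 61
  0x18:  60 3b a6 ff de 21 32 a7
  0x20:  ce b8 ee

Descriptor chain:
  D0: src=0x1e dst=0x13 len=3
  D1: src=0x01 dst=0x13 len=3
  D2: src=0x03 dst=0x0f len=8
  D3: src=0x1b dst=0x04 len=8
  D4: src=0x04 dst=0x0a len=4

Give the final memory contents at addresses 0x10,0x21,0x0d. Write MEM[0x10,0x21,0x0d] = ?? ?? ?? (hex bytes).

MEM[0x10,0x21,0x0d] = 23 b8 32

[0] 0x1e->0x13 len=3 : 32 a7 ce
[1] 0x01->0x13 len=3 : ed 73 51
[2] 0x03->0x0f len=8 : 51 23 30 49 ee 5e a6 ce
[3] 0x1b->0x04 len=8 : ff de 21 32 a7 ce b8 ee
[4] 0x04->0x0a len=4 : ff de 21 32
query mem[0x10]=0x23, mem[0x21]=0xb8, mem[0x0d]=0x32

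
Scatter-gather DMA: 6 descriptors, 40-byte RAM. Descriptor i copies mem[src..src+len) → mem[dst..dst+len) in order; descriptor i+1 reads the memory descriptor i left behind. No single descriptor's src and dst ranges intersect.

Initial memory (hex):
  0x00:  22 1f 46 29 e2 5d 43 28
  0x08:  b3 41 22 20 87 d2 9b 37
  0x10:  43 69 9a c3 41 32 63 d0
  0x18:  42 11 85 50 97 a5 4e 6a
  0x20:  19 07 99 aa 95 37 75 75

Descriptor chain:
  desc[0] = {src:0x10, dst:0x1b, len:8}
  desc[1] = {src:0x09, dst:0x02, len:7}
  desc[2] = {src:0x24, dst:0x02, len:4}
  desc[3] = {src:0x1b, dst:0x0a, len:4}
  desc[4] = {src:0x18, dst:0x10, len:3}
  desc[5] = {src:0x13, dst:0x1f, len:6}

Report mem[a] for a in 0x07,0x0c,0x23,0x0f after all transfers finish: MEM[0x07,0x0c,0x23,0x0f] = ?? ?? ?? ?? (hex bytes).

#0 dst[0x1b+8] := {0x43,0x69,0x9a,0xc3,0x41,0x32,0x63,0xd0}
#1 dst[0x02+7] := {0x41,0x22,0x20,0x87,0xd2,0x9b,0x37}
#2 dst[0x02+4] := {0x95,0x37,0x75,0x75}
#3 dst[0x0a+4] := {0x43,0x69,0x9a,0xc3}
#4 dst[0x10+3] := {0x42,0x11,0x85}
#5 dst[0x1f+6] := {0xc3,0x41,0x32,0x63,0xd0,0x42}
query mem[0x07]=0x9b, mem[0x0c]=0x9a, mem[0x23]=0xd0, mem[0x0f]=0x37

MEM[0x07,0x0c,0x23,0x0f] = 9b 9a d0 37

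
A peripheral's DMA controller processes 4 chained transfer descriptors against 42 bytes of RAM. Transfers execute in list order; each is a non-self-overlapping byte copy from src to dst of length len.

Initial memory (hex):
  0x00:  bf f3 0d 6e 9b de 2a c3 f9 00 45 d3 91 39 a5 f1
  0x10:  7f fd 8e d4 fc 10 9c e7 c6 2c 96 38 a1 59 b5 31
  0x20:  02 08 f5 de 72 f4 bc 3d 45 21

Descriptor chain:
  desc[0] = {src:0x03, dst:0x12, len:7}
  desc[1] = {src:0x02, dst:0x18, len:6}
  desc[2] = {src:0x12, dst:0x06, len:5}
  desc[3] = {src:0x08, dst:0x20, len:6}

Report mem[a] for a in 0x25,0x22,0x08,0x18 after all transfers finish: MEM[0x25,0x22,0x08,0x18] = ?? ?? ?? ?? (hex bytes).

MEM[0x25,0x22,0x08,0x18] = 39 c3 de 0d

D0: mem[0x12..0x18] <- [6e 9b de 2a c3 f9 00]
D1: mem[0x18..0x1d] <- [0d 6e 9b de 2a c3]
D2: mem[0x06..0x0a] <- [6e 9b de 2a c3]
D3: mem[0x20..0x25] <- [de 2a c3 d3 91 39]
query mem[0x25]=0x39, mem[0x22]=0xc3, mem[0x08]=0xde, mem[0x18]=0x0d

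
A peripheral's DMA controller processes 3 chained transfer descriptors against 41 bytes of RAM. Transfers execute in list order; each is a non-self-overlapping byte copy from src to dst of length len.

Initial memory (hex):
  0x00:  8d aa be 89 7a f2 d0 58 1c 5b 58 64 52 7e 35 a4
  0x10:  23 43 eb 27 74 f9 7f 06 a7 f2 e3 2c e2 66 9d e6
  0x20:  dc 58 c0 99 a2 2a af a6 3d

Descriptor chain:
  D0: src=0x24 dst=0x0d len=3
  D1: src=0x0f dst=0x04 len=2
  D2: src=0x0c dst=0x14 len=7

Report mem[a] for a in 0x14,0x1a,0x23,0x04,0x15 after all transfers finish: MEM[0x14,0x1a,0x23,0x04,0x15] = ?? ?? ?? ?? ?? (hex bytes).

D0: mem[0x0d..0x0f] <- [a2 2a af]
D1: mem[0x04..0x05] <- [af 23]
D2: mem[0x14..0x1a] <- [52 a2 2a af 23 43 eb]
query mem[0x14]=0x52, mem[0x1a]=0xeb, mem[0x23]=0x99, mem[0x04]=0xaf, mem[0x15]=0xa2

MEM[0x14,0x1a,0x23,0x04,0x15] = 52 eb 99 af a2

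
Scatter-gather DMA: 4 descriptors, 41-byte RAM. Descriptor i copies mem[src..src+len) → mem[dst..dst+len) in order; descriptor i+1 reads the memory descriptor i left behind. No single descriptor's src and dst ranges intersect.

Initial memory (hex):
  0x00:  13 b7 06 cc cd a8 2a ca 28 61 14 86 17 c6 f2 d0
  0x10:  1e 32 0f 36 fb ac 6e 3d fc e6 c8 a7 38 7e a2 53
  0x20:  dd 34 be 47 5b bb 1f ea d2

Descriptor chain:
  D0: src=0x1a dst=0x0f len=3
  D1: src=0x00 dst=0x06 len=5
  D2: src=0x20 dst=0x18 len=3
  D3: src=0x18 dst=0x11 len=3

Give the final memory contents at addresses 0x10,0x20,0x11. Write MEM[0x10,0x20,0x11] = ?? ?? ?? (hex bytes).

D0: mem[0x0f..0x11] <- [c8 a7 38]
D1: mem[0x06..0x0a] <- [13 b7 06 cc cd]
D2: mem[0x18..0x1a] <- [dd 34 be]
D3: mem[0x11..0x13] <- [dd 34 be]
query mem[0x10]=0xa7, mem[0x20]=0xdd, mem[0x11]=0xdd

MEM[0x10,0x20,0x11] = a7 dd dd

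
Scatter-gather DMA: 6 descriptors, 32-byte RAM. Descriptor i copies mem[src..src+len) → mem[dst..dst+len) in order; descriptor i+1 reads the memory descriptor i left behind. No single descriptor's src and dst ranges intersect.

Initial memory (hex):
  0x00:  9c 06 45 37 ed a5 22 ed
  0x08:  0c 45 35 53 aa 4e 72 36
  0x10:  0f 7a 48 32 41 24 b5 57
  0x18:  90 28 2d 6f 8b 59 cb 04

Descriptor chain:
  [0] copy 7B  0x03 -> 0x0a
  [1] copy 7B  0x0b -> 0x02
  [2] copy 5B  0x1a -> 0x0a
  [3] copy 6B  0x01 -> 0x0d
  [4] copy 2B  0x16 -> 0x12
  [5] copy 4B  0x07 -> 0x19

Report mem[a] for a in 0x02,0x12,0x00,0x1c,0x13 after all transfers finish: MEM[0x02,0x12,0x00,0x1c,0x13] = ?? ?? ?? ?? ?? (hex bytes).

MEM[0x02,0x12,0x00,0x1c,0x13] = ed b5 9c 2d 57

  after D0: wrote 7B at 0x0a = 37eda522ed0c45
  after D1: wrote 7B at 0x02 = eda522ed0c457a
  after D2: wrote 5B at 0x0a = 2d6f8b59cb
  after D3: wrote 6B at 0x0d = 06eda522ed0c
  after D4: wrote 2B at 0x12 = b557
  after D5: wrote 4B at 0x19 = 457a452d
query mem[0x02]=0xed, mem[0x12]=0xb5, mem[0x00]=0x9c, mem[0x1c]=0x2d, mem[0x13]=0x57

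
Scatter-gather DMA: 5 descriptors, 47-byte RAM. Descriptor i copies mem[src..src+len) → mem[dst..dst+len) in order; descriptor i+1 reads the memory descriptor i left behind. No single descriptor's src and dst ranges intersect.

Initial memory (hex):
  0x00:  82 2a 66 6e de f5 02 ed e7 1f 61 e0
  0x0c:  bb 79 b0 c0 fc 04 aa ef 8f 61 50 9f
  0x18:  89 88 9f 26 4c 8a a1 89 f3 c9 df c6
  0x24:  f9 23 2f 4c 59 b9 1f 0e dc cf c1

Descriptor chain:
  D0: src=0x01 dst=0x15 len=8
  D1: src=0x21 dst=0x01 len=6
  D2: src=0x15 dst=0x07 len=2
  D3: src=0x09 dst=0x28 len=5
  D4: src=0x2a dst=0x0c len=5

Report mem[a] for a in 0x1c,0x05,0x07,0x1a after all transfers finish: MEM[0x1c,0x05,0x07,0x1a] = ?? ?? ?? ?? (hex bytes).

#0 dst[0x15+8] := {0x2a,0x66,0x6e,0xde,0xf5,0x02,0xed,0xe7}
#1 dst[0x01+6] := {0xc9,0xdf,0xc6,0xf9,0x23,0x2f}
#2 dst[0x07+2] := {0x2a,0x66}
#3 dst[0x28+5] := {0x1f,0x61,0xe0,0xbb,0x79}
#4 dst[0x0c+5] := {0xe0,0xbb,0x79,0xcf,0xc1}
query mem[0x1c]=0xe7, mem[0x05]=0x23, mem[0x07]=0x2a, mem[0x1a]=0x02

MEM[0x1c,0x05,0x07,0x1a] = e7 23 2a 02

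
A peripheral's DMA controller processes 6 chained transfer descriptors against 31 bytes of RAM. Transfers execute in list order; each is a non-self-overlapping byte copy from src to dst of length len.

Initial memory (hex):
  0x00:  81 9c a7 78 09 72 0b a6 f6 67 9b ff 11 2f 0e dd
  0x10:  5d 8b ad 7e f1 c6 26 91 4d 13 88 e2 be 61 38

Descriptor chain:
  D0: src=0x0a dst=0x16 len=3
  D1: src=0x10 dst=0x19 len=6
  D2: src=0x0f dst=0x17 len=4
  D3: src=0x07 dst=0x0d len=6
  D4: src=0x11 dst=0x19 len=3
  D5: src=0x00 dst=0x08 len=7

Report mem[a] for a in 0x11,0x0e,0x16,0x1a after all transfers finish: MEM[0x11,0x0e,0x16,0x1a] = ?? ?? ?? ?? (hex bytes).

  after D0: wrote 3B at 0x16 = 9bff11
  after D1: wrote 6B at 0x19 = 5d8bad7ef1c6
  after D2: wrote 4B at 0x17 = dd5d8bad
  after D3: wrote 6B at 0x0d = a6f6679bff11
  after D4: wrote 3B at 0x19 = ff117e
  after D5: wrote 7B at 0x08 = 819ca77809720b
query mem[0x11]=0xff, mem[0x0e]=0x0b, mem[0x16]=0x9b, mem[0x1a]=0x11

MEM[0x11,0x0e,0x16,0x1a] = ff 0b 9b 11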